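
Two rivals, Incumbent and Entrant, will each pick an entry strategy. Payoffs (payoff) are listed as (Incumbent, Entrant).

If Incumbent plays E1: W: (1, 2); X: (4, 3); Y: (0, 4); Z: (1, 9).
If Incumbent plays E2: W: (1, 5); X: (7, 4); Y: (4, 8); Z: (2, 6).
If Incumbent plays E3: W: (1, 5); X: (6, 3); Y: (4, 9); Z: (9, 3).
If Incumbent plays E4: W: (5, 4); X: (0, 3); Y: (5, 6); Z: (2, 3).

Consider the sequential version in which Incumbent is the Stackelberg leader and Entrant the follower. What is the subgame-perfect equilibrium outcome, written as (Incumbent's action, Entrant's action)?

(E4, Y)

Backward induction with Incumbent moving first.
- E1: Entrant compares 2, 3, 4, 9 and picks Z; Incumbent would get 1.
- E2: Entrant compares 5, 4, 8, 6 and picks Y; Incumbent would get 4.
- E3: Entrant compares 5, 3, 9, 3 and picks Y; Incumbent would get 4.
- E4: Entrant compares 4, 3, 6, 3 and picks Y; Incumbent would get 5.
Incumbent's induced payoffs are 1, 4, 4, 5, so Incumbent commits to E4. Subgame-perfect outcome: (E4, Y) with payoffs (5, 6).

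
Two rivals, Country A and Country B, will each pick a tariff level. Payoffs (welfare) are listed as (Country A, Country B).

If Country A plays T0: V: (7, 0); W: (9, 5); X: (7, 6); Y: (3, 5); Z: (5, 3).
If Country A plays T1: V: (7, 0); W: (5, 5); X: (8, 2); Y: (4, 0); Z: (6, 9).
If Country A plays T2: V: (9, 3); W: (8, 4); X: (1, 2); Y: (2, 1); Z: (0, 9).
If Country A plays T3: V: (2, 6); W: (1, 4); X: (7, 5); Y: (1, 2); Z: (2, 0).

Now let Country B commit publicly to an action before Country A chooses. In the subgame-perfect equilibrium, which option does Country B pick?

Backward induction with Country B moving first.
- V → Country A plays T2 (best of 7, 7, 9, 2); Country B gets 3.
- W → Country A plays T0 (best of 9, 5, 8, 1); Country B gets 5.
- X → Country A plays T1 (best of 7, 8, 1, 7); Country B gets 2.
- Y → Country A plays T1 (best of 3, 4, 2, 1); Country B gets 0.
- Z → Country A plays T1 (best of 5, 6, 0, 2); Country B gets 9.
Among 3, 5, 2, 0, 9, the best is 9 at Z. Subgame-perfect outcome: (T1, Z) with payoffs (6, 9).

Z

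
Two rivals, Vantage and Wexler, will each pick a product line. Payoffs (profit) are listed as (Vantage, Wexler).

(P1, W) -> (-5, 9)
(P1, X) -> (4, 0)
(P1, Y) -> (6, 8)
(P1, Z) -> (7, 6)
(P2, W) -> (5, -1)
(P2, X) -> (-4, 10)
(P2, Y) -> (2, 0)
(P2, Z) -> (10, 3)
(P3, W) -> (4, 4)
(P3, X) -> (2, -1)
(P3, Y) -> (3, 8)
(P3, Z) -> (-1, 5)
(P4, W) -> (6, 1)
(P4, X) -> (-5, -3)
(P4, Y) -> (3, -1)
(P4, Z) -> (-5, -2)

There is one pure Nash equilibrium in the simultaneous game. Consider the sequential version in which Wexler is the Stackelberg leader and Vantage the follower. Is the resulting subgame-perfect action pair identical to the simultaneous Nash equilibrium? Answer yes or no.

no

Vantage best-responds to each possible Wexler move:
- W: Vantage compares -5, 5, 4, 6 and picks P4; Wexler would get 1.
- X: Vantage compares 4, -4, 2, -5 and picks P1; Wexler would get 0.
- Y: Vantage compares 6, 2, 3, 3 and picks P1; Wexler would get 8.
- Z: Vantage compares 7, 10, -1, -5 and picks P2; Wexler would get 3.
Maximizing over 1, 0, 8, 3, Wexler chooses Y. Subgame-perfect outcome: (P1, Y) with payoffs (6, 8).
Under simultaneous play:
Vantage's best replies: W→P4; X→P1; Y→P1; Z→P2.
Wexler's best replies: P1→W; P2→X; P3→Y; P4→W.
Only (P4, W) has each player best-responding; Nash payoffs (6, 1).
Sequential outcome (P1, Y) differs from the Nash profile (P4, W).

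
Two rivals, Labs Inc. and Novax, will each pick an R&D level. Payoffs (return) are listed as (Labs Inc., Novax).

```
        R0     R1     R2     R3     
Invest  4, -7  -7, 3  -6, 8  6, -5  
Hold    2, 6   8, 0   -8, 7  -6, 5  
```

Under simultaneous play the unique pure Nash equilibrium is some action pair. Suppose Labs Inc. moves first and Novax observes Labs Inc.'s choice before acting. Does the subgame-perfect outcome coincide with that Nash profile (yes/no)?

yes

Solve by backward induction (Labs Inc. leads).
- Invest → Novax plays R2 (best of -7, 3, 8, -5); Labs Inc. gets -6.
- Hold → Novax plays R2 (best of 6, 0, 7, 5); Labs Inc. gets -8.
Maximizing over -6, -8, Labs Inc. chooses Invest. Subgame-perfect outcome: (Invest, R2) with payoffs (-6, 8).
Now find the simultaneous Nash equilibrium.
Labs Inc.'s best replies: R0→Invest; R1→Hold; R2→Invest; R3→Invest.
Novax's best replies: Invest→R2; Hold→R2.
Only (Invest, R2) has each player best-responding; Nash payoffs (-6, 8).
Sequential outcome (Invest, R2) coincides with the Nash profile (Invest, R2).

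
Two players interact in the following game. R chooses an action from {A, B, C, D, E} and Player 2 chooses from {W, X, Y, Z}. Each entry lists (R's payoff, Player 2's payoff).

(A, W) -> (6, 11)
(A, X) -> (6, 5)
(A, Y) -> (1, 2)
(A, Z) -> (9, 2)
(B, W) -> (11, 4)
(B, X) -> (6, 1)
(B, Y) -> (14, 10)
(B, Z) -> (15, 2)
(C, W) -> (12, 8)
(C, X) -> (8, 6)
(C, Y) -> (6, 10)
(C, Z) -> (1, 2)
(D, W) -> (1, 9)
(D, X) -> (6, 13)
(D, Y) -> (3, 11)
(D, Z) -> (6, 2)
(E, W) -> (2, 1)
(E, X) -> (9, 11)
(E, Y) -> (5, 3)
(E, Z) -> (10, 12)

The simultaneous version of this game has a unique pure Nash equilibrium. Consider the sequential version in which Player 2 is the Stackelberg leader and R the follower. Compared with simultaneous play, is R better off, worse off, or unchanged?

worse off

Work backward from R's decision.
- W: R compares 6, 11, 12, 1, 2 and picks C; Player 2 would get 8.
- X: R compares 6, 6, 8, 6, 9 and picks E; Player 2 would get 11.
- Y: R compares 1, 14, 6, 3, 5 and picks B; Player 2 would get 10.
- Z: R compares 9, 15, 1, 6, 10 and picks B; Player 2 would get 2.
Maximizing over 8, 11, 10, 2, Player 2 chooses X. Subgame-perfect outcome: (E, X) with payoffs (9, 11).
For the simultaneous game, intersect best replies.
R's best replies: W→C; X→E; Y→B; Z→B.
Player 2's best replies: A→W; B→Y; C→Y; D→X; E→Z.
The unique mutual best reply is (B, Y), giving (14, 10).
R earns 9 sequentially versus 14 at the Nash outcome: worse off.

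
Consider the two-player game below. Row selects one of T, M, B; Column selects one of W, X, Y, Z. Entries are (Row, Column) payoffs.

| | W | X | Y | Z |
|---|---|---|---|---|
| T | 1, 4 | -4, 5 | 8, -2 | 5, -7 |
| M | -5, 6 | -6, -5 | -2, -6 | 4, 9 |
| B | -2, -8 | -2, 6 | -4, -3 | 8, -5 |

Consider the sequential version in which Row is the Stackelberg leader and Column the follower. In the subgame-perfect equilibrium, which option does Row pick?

M

Solve by backward induction (Row leads).
- T: Column compares 4, 5, -2, -7 and picks X; Row would get -4.
- M: Column compares 6, -5, -6, 9 and picks Z; Row would get 4.
- B: Column compares -8, 6, -3, -5 and picks X; Row would get -2.
Row's induced payoffs are -4, 4, -2, so Row commits to M. Subgame-perfect outcome: (M, Z) with payoffs (4, 9).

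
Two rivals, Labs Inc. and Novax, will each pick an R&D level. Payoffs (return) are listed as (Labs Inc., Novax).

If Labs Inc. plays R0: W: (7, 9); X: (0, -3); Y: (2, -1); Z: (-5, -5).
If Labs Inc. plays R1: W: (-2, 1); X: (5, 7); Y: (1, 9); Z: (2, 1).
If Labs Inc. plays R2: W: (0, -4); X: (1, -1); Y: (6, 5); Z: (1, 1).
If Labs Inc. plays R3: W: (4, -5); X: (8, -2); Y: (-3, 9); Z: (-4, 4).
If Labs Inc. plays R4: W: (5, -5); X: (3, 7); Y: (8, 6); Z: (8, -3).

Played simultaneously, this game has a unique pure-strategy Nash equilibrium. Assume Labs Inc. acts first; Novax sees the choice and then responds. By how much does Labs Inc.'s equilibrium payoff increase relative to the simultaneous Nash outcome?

0

Work backward from Novax's decision.
- R0 → Novax plays W (best of 9, -3, -1, -5); Labs Inc. gets 7.
- R1 → Novax plays Y (best of 1, 7, 9, 1); Labs Inc. gets 1.
- R2 → Novax plays Y (best of -4, -1, 5, 1); Labs Inc. gets 6.
- R3 → Novax plays Y (best of -5, -2, 9, 4); Labs Inc. gets -3.
- R4 → Novax plays X (best of -5, 7, 6, -3); Labs Inc. gets 3.
Among 7, 1, 6, -3, 3, the best is 7 at R0. Subgame-perfect outcome: (R0, W) with payoffs (7, 9).
Under simultaneous play:
Labs Inc.'s best replies: W→R0; X→R3; Y→R4; Z→R4.
Novax's best replies: R0→W; R1→Y; R2→Y; R3→Y; R4→X.
Only (R0, W) has each player best-responding; Nash payoffs (7, 9).
Labs Inc.'s commitment gain: 7 − 7 = 0.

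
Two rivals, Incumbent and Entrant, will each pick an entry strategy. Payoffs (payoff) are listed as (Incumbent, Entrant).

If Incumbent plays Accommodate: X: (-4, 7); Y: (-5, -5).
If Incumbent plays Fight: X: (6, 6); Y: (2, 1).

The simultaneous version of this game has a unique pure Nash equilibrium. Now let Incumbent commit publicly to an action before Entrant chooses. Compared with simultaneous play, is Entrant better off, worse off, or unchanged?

Backward induction with Incumbent moving first.
- Accommodate: BR = X, leader payoff -4.
- Fight: BR = X, leader payoff 6.
Among -4, 6, the best is 6 at Fight. Subgame-perfect outcome: (Fight, X) with payoffs (6, 6).
For the simultaneous game, intersect best replies.
Incumbent's best replies: X→Fight; Y→Fight.
Entrant's best replies: Accommodate→X; Fight→X.
Only (Fight, X) has each player best-responding; Nash payoffs (6, 6).
Entrant earns 6 sequentially versus 6 at the Nash outcome: unchanged.

unchanged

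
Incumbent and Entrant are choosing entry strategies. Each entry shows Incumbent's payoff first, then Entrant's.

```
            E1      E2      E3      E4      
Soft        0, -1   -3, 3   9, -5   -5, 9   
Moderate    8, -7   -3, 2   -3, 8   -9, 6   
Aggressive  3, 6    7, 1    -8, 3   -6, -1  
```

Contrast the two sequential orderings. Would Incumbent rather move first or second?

first

If Incumbent leads: Entrant's best replies are Soft→E4, Moderate→E3, Aggressive→E1; Incumbent's induced payoffs -5, -3, 3; outcome (Aggressive, E1), payoffs (3, 6).
If Entrant leads: Incumbent's best replies are E1→Moderate, E2→Aggressive, E3→Soft, E4→Soft; Entrant's induced payoffs -7, 1, -5, 9; outcome (Soft, E4), payoffs (-5, 9).
Incumbent gets 3 moving first and -5 moving second, so Incumbent prefers to move first.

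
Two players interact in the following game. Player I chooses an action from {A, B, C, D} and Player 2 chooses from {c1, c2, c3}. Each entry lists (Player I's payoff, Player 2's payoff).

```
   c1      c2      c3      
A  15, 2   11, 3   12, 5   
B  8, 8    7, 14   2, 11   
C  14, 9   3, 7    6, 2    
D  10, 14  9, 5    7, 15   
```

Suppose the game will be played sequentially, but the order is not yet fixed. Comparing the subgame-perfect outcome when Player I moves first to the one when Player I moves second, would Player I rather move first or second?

If Player I leads: Player 2's best replies are A→c3, B→c2, C→c1, D→c3; Player I's induced payoffs 12, 7, 14, 7; outcome (C, c1), payoffs (14, 9).
If Player 2 leads: Player I's best replies are c1→A, c2→A, c3→A; Player 2's induced payoffs 2, 3, 5; outcome (A, c3), payoffs (12, 5).
Player I gets 14 moving first and 12 moving second, so Player I prefers to move first.

first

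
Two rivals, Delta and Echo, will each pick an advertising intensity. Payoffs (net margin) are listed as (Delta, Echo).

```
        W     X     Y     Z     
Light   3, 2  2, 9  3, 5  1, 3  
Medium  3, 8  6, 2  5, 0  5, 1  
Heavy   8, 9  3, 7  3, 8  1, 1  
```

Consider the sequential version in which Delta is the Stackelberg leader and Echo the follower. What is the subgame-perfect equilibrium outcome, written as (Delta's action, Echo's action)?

Solve by backward induction (Delta leads).
- Light → Echo plays X (best of 2, 9, 5, 3); Delta gets 2.
- Medium → Echo plays W (best of 8, 2, 0, 1); Delta gets 3.
- Heavy → Echo plays W (best of 9, 7, 8, 1); Delta gets 8.
Maximizing over 2, 3, 8, Delta chooses Heavy. Subgame-perfect outcome: (Heavy, W) with payoffs (8, 9).

(Heavy, W)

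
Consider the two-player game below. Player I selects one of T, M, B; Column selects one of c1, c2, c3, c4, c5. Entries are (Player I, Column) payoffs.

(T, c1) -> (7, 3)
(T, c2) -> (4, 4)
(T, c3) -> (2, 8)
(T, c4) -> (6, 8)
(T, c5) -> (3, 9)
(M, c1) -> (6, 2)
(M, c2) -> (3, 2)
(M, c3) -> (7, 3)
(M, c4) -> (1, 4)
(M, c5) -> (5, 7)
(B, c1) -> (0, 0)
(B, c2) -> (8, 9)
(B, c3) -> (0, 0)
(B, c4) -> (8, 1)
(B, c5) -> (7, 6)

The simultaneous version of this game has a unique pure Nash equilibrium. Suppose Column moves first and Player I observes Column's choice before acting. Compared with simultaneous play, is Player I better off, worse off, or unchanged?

Work backward from Player I's decision.
- c1 → Player I plays T (best of 7, 6, 0); Column gets 3.
- c2 → Player I plays B (best of 4, 3, 8); Column gets 9.
- c3 → Player I plays M (best of 2, 7, 0); Column gets 3.
- c4 → Player I plays B (best of 6, 1, 8); Column gets 1.
- c5 → Player I plays B (best of 3, 5, 7); Column gets 6.
Column's induced payoffs are 3, 9, 3, 1, 6, so Column commits to c2. Subgame-perfect outcome: (B, c2) with payoffs (8, 9).
For the simultaneous game, intersect best replies.
Player I's best replies: c1→T; c2→B; c3→M; c4→B; c5→B.
Column's best replies: T→c5; M→c5; B→c2.
The unique mutual best reply is (B, c2), giving (8, 9).
Player I earns 8 sequentially versus 8 at the Nash outcome: unchanged.

unchanged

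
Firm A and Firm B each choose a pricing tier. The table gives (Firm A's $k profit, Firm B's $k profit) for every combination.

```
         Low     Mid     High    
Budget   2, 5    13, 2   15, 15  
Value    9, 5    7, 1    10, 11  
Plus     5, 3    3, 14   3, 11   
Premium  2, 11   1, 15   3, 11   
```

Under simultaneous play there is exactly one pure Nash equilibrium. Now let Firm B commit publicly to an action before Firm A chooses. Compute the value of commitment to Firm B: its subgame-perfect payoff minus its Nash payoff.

0

Firm A best-responds to each possible Firm B move:
- Low: BR = Value, leader payoff 5.
- Mid: BR = Budget, leader payoff 2.
- High: BR = Budget, leader payoff 15.
Among 5, 2, 15, the best is 15 at High. Subgame-perfect outcome: (Budget, High) with payoffs (15, 15).
Under simultaneous play:
Firm A's best replies: Low→Value; Mid→Budget; High→Budget.
Firm B's best replies: Budget→High; Value→High; Plus→Mid; Premium→Mid.
The unique mutual best reply is (Budget, High), giving (15, 15).
Firm B's commitment gain: 15 − 15 = 0.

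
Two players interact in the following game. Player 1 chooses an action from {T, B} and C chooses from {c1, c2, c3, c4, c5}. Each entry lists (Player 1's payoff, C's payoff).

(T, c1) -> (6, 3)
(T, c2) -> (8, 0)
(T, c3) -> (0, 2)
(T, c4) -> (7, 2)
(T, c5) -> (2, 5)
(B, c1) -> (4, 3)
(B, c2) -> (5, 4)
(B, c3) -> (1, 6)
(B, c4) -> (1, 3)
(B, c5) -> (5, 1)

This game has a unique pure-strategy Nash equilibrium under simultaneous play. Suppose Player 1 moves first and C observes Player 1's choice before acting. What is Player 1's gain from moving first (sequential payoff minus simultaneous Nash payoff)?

C best-responds to each possible Player 1 move:
- T: C compares 3, 0, 2, 2, 5 and picks c5; Player 1 would get 2.
- B: C compares 3, 4, 6, 3, 1 and picks c3; Player 1 would get 1.
Player 1's induced payoffs are 2, 1, so Player 1 commits to T. Subgame-perfect outcome: (T, c5) with payoffs (2, 5).
Now find the simultaneous Nash equilibrium.
Player 1's best replies: c1→T; c2→T; c3→B; c4→T; c5→B.
C's best replies: T→c5; B→c3.
Only (B, c3) has each player best-responding; Nash payoffs (1, 6).
Player 1's commitment gain: 2 − 1 = 1.

1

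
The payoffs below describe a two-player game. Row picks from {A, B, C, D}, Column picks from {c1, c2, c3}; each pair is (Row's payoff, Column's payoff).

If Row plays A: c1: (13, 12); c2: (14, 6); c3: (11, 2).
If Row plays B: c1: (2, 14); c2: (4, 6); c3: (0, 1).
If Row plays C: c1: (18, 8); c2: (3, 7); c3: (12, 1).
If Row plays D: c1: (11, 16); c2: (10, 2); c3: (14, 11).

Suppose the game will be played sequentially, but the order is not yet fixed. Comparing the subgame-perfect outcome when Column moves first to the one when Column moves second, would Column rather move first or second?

first

If Row leads: Column's best replies are A→c1, B→c1, C→c1, D→c1; Row's induced payoffs 13, 2, 18, 11; outcome (C, c1), payoffs (18, 8).
If Column leads: Row's best replies are c1→C, c2→A, c3→D; Column's induced payoffs 8, 6, 11; outcome (D, c3), payoffs (14, 11).
Column gets 11 moving first and 8 moving second, so Column prefers to move first.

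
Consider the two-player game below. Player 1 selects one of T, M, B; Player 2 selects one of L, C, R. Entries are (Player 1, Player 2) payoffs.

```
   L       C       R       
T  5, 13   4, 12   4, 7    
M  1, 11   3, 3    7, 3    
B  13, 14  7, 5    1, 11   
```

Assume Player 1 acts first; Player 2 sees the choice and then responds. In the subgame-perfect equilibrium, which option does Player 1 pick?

B

Work backward from Player 2's decision.
- T → Player 2 plays L (best of 13, 12, 7); Player 1 gets 5.
- M → Player 2 plays L (best of 11, 3, 3); Player 1 gets 1.
- B → Player 2 plays L (best of 14, 5, 11); Player 1 gets 13.
Maximizing over 5, 1, 13, Player 1 chooses B. Subgame-perfect outcome: (B, L) with payoffs (13, 14).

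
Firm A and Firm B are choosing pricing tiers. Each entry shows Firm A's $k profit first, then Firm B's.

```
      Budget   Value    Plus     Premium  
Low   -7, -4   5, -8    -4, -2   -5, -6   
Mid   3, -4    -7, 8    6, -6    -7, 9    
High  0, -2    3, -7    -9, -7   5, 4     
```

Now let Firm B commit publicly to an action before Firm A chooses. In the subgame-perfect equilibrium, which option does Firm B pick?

Premium

Solve by backward induction (Firm B leads).
- Budget → Firm A plays Mid (best of -7, 3, 0); Firm B gets -4.
- Value → Firm A plays Low (best of 5, -7, 3); Firm B gets -8.
- Plus → Firm A plays Mid (best of -4, 6, -9); Firm B gets -6.
- Premium → Firm A plays High (best of -5, -7, 5); Firm B gets 4.
Maximizing over -4, -8, -6, 4, Firm B chooses Premium. Subgame-perfect outcome: (High, Premium) with payoffs (5, 4).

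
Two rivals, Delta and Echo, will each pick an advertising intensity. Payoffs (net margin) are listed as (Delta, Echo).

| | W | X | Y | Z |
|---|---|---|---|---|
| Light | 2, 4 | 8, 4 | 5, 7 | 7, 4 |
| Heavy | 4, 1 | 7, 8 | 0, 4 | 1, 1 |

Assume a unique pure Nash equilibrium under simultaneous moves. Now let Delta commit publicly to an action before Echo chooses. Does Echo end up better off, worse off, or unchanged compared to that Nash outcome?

better off

Backward induction with Delta moving first.
- Light → Echo plays Y (best of 4, 4, 7, 4); Delta gets 5.
- Heavy → Echo plays X (best of 1, 8, 4, 1); Delta gets 7.
Among 5, 7, the best is 7 at Heavy. Subgame-perfect outcome: (Heavy, X) with payoffs (7, 8).
Under simultaneous play:
Delta's best replies: W→Heavy; X→Light; Y→Light; Z→Light.
Echo's best replies: Light→Y; Heavy→X.
The unique mutual best reply is (Light, Y), giving (5, 7).
Echo earns 8 sequentially versus 7 at the Nash outcome: better off.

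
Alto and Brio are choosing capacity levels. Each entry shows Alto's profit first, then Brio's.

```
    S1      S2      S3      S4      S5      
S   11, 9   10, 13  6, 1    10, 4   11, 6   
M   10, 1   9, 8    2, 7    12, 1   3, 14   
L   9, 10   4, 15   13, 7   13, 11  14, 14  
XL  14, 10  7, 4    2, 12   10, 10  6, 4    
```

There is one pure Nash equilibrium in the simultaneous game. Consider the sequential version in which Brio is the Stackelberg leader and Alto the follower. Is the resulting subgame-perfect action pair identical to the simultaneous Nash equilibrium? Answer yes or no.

no

Work backward from Alto's decision.
- S1: BR = XL, leader payoff 10.
- S2: BR = S, leader payoff 13.
- S3: BR = L, leader payoff 7.
- S4: BR = L, leader payoff 11.
- S5: BR = L, leader payoff 14.
Brio's induced payoffs are 10, 13, 7, 11, 14, so Brio commits to S5. Subgame-perfect outcome: (L, S5) with payoffs (14, 14).
For the simultaneous game, intersect best replies.
Alto's best replies: S1→XL; S2→S; S3→L; S4→L; S5→L.
Brio's best replies: S→S2; M→S5; L→S2; XL→S3.
The unique mutual best reply is (S, S2), giving (10, 13).
Sequential outcome (L, S5) differs from the Nash profile (S, S2).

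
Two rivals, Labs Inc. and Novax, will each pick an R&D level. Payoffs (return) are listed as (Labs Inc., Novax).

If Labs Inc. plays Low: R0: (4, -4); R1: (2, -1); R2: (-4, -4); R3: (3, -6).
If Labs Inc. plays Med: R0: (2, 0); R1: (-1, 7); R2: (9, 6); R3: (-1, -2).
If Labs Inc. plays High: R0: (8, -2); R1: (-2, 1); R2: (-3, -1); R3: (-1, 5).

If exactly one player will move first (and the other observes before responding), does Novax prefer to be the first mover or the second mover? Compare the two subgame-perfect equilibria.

first

If Labs Inc. leads: Novax's best replies are Low→R1, Med→R1, High→R3; Labs Inc.'s induced payoffs 2, -1, -1; outcome (Low, R1), payoffs (2, -1).
If Novax leads: Labs Inc.'s best replies are R0→High, R1→Low, R2→Med, R3→Low; Novax's induced payoffs -2, -1, 6, -6; outcome (Med, R2), payoffs (9, 6).
Novax gets 6 moving first and -1 moving second, so Novax prefers to move first.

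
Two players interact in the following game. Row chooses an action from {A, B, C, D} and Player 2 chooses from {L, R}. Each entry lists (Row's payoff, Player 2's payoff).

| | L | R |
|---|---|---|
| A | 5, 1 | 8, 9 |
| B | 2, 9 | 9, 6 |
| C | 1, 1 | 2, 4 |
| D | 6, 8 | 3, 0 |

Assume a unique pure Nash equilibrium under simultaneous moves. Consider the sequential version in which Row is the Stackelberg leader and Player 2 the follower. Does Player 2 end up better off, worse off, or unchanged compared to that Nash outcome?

better off

Backward induction with Row moving first.
- A: Player 2 compares 1, 9 and picks R; Row would get 8.
- B: Player 2 compares 9, 6 and picks L; Row would get 2.
- C: Player 2 compares 1, 4 and picks R; Row would get 2.
- D: Player 2 compares 8, 0 and picks L; Row would get 6.
Maximizing over 8, 2, 2, 6, Row chooses A. Subgame-perfect outcome: (A, R) with payoffs (8, 9).
For the simultaneous game, intersect best replies.
Row's best replies: L→D; R→B.
Player 2's best replies: A→R; B→L; C→R; D→L.
Only (D, L) has each player best-responding; Nash payoffs (6, 8).
Player 2 earns 9 sequentially versus 8 at the Nash outcome: better off.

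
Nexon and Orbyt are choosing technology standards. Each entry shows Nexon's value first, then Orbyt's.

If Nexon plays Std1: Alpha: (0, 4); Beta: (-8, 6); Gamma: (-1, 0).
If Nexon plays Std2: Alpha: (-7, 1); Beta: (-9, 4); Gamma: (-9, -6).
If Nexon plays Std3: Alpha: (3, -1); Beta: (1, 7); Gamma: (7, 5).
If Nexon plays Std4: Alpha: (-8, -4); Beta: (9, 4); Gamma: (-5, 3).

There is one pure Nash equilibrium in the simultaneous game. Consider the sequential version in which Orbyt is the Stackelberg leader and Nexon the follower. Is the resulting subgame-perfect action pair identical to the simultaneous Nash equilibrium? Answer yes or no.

Solve by backward induction (Orbyt leads).
- Alpha → Nexon plays Std3 (best of 0, -7, 3, -8); Orbyt gets -1.
- Beta → Nexon plays Std4 (best of -8, -9, 1, 9); Orbyt gets 4.
- Gamma → Nexon plays Std3 (best of -1, -9, 7, -5); Orbyt gets 5.
Orbyt's induced payoffs are -1, 4, 5, so Orbyt commits to Gamma. Subgame-perfect outcome: (Std3, Gamma) with payoffs (7, 5).
Now find the simultaneous Nash equilibrium.
Nexon's best replies: Alpha→Std3; Beta→Std4; Gamma→Std3.
Orbyt's best replies: Std1→Beta; Std2→Beta; Std3→Beta; Std4→Beta.
The unique mutual best reply is (Std4, Beta), giving (9, 4).
Sequential outcome (Std3, Gamma) differs from the Nash profile (Std4, Beta).

no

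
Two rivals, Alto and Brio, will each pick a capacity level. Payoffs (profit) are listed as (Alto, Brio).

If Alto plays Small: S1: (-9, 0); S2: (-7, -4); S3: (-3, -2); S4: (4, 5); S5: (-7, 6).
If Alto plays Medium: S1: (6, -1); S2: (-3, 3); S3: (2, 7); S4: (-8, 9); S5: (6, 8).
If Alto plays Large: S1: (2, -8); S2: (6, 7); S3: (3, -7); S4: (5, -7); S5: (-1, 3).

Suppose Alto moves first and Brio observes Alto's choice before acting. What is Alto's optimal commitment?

Large

Solve by backward induction (Alto leads).
- Small: Brio compares 0, -4, -2, 5, 6 and picks S5; Alto would get -7.
- Medium: Brio compares -1, 3, 7, 9, 8 and picks S4; Alto would get -8.
- Large: Brio compares -8, 7, -7, -7, 3 and picks S2; Alto would get 6.
Among -7, -8, 6, the best is 6 at Large. Subgame-perfect outcome: (Large, S2) with payoffs (6, 7).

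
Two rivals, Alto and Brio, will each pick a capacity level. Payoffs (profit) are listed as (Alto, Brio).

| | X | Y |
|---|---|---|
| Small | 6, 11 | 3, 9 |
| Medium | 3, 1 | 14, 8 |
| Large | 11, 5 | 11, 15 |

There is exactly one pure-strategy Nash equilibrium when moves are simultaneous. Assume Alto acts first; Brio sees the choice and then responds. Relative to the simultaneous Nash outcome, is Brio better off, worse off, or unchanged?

Work backward from Brio's decision.
- Small: Brio compares 11, 9 and picks X; Alto would get 6.
- Medium: Brio compares 1, 8 and picks Y; Alto would get 14.
- Large: Brio compares 5, 15 and picks Y; Alto would get 11.
Alto's induced payoffs are 6, 14, 11, so Alto commits to Medium. Subgame-perfect outcome: (Medium, Y) with payoffs (14, 8).
For the simultaneous game, intersect best replies.
Alto's best replies: X→Large; Y→Medium.
Brio's best replies: Small→X; Medium→Y; Large→Y.
The unique mutual best reply is (Medium, Y), giving (14, 8).
Brio earns 8 sequentially versus 8 at the Nash outcome: unchanged.

unchanged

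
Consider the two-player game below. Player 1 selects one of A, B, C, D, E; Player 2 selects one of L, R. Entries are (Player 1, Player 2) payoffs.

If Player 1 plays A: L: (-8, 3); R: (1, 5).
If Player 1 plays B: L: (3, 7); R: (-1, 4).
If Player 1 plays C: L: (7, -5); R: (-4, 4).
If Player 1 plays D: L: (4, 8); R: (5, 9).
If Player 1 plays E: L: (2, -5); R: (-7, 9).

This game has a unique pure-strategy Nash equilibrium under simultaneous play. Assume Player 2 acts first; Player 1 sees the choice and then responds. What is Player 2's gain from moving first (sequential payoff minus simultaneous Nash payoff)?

Player 1 best-responds to each possible Player 2 move:
- L: BR = C, leader payoff -5.
- R: BR = D, leader payoff 9.
Among -5, 9, the best is 9 at R. Subgame-perfect outcome: (D, R) with payoffs (5, 9).
Under simultaneous play:
Player 1's best replies: L→C; R→D.
Player 2's best replies: A→R; B→L; C→R; D→R; E→R.
Only (D, R) has each player best-responding; Nash payoffs (5, 9).
Player 2's commitment gain: 9 − 9 = 0.

0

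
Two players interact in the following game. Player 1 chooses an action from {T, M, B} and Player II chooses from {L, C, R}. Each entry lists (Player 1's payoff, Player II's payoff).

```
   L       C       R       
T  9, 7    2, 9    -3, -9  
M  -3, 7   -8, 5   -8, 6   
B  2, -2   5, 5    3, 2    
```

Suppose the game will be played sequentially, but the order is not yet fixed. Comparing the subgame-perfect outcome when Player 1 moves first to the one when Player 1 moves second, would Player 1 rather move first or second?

If Player 1 leads: Player II's best replies are T→C, M→L, B→C; Player 1's induced payoffs 2, -3, 5; outcome (B, C), payoffs (5, 5).
If Player II leads: Player 1's best replies are L→T, C→B, R→B; Player II's induced payoffs 7, 5, 2; outcome (T, L), payoffs (9, 7).
Player 1 gets 5 moving first and 9 moving second, so Player 1 prefers to move second.

second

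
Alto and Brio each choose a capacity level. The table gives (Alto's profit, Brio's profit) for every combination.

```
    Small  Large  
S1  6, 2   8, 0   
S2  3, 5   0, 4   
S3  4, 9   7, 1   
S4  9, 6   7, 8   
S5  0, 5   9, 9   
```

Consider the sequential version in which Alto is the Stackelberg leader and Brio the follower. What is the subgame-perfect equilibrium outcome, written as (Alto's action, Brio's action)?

(S5, Large)

Solve by backward induction (Alto leads).
- S1: Brio compares 2, 0 and picks Small; Alto would get 6.
- S2: Brio compares 5, 4 and picks Small; Alto would get 3.
- S3: Brio compares 9, 1 and picks Small; Alto would get 4.
- S4: Brio compares 6, 8 and picks Large; Alto would get 7.
- S5: Brio compares 5, 9 and picks Large; Alto would get 9.
Alto's induced payoffs are 6, 3, 4, 7, 9, so Alto commits to S5. Subgame-perfect outcome: (S5, Large) with payoffs (9, 9).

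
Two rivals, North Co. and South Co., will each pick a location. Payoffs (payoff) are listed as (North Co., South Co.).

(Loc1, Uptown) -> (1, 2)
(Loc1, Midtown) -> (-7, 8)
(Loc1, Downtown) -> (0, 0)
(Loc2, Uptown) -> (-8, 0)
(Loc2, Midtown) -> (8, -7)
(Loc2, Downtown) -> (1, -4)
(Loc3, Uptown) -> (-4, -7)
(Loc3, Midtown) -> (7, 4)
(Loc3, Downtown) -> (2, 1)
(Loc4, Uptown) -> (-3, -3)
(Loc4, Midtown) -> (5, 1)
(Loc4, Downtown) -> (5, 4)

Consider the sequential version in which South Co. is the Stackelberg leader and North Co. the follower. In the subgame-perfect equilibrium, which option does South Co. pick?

Solve by backward induction (South Co. leads).
- Uptown: BR = Loc1, leader payoff 2.
- Midtown: BR = Loc2, leader payoff -7.
- Downtown: BR = Loc4, leader payoff 4.
South Co.'s induced payoffs are 2, -7, 4, so South Co. commits to Downtown. Subgame-perfect outcome: (Loc4, Downtown) with payoffs (5, 4).

Downtown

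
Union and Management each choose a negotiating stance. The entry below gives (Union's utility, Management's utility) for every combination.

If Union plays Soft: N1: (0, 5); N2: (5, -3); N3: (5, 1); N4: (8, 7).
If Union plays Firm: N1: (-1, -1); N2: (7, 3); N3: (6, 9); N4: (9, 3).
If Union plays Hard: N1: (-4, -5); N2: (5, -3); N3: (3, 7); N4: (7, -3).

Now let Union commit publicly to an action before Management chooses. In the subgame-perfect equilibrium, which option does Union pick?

Work backward from Management's decision.
- Soft: BR = N4, leader payoff 8.
- Firm: BR = N3, leader payoff 6.
- Hard: BR = N3, leader payoff 3.
Union's induced payoffs are 8, 6, 3, so Union commits to Soft. Subgame-perfect outcome: (Soft, N4) with payoffs (8, 7).

Soft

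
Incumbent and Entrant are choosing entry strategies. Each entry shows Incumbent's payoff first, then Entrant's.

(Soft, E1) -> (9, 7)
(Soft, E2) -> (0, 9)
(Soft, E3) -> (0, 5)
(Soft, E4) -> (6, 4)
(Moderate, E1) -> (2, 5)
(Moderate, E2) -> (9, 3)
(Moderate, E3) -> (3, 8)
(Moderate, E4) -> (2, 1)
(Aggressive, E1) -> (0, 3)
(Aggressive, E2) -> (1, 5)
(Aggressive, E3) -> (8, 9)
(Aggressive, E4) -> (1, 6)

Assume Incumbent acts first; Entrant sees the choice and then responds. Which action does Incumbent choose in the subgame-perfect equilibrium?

Entrant best-responds to each possible Incumbent move:
- Soft: BR = E2, leader payoff 0.
- Moderate: BR = E3, leader payoff 3.
- Aggressive: BR = E3, leader payoff 8.
Among 0, 3, 8, the best is 8 at Aggressive. Subgame-perfect outcome: (Aggressive, E3) with payoffs (8, 9).

Aggressive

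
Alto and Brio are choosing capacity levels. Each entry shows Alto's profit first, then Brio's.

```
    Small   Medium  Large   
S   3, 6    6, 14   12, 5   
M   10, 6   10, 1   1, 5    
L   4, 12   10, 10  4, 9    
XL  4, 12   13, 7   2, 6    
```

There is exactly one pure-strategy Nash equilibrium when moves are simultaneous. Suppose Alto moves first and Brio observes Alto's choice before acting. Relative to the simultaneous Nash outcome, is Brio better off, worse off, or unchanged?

unchanged

Backward induction with Alto moving first.
- S: BR = Medium, leader payoff 6.
- M: BR = Small, leader payoff 10.
- L: BR = Small, leader payoff 4.
- XL: BR = Small, leader payoff 4.
Maximizing over 6, 10, 4, 4, Alto chooses M. Subgame-perfect outcome: (M, Small) with payoffs (10, 6).
Under simultaneous play:
Alto's best replies: Small→M; Medium→XL; Large→S.
Brio's best replies: S→Medium; M→Small; L→Small; XL→Small.
The unique mutual best reply is (M, Small), giving (10, 6).
Brio earns 6 sequentially versus 6 at the Nash outcome: unchanged.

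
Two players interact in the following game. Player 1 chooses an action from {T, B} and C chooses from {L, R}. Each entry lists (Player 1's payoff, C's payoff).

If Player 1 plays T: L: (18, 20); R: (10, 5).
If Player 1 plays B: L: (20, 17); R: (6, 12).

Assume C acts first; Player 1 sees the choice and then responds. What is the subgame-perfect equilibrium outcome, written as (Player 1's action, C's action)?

Work backward from Player 1's decision.
- L → Player 1 plays B (best of 18, 20); C gets 17.
- R → Player 1 plays T (best of 10, 6); C gets 5.
Among 17, 5, the best is 17 at L. Subgame-perfect outcome: (B, L) with payoffs (20, 17).

(B, L)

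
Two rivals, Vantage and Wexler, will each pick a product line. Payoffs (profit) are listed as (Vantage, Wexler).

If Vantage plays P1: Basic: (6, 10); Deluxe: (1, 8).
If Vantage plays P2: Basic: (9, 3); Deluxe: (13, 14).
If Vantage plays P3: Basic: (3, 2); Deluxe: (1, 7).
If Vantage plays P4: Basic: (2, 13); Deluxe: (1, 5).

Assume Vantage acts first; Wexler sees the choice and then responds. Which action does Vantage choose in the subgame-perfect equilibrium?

Work backward from Wexler's decision.
- P1: Wexler compares 10, 8 and picks Basic; Vantage would get 6.
- P2: Wexler compares 3, 14 and picks Deluxe; Vantage would get 13.
- P3: Wexler compares 2, 7 and picks Deluxe; Vantage would get 1.
- P4: Wexler compares 13, 5 and picks Basic; Vantage would get 2.
Vantage's induced payoffs are 6, 13, 1, 2, so Vantage commits to P2. Subgame-perfect outcome: (P2, Deluxe) with payoffs (13, 14).

P2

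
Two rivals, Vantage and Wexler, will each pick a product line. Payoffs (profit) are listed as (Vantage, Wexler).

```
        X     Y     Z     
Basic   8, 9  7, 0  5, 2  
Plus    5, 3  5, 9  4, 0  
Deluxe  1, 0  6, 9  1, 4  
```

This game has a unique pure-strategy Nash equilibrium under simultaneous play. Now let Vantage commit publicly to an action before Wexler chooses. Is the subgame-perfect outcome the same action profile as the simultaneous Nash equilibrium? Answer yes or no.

Work backward from Wexler's decision.
- Basic → Wexler plays X (best of 9, 0, 2); Vantage gets 8.
- Plus → Wexler plays Y (best of 3, 9, 0); Vantage gets 5.
- Deluxe → Wexler plays Y (best of 0, 9, 4); Vantage gets 6.
Among 8, 5, 6, the best is 8 at Basic. Subgame-perfect outcome: (Basic, X) with payoffs (8, 9).
Now find the simultaneous Nash equilibrium.
Vantage's best replies: X→Basic; Y→Basic; Z→Basic.
Wexler's best replies: Basic→X; Plus→Y; Deluxe→Y.
The unique mutual best reply is (Basic, X), giving (8, 9).
Sequential outcome (Basic, X) coincides with the Nash profile (Basic, X).

yes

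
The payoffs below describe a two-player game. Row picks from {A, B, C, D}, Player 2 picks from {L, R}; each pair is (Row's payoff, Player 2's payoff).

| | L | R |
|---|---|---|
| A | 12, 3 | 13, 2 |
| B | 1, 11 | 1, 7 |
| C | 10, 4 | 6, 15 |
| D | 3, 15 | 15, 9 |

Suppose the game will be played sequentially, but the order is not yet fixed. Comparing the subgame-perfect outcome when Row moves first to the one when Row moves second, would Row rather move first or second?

second

If Row leads: Player 2's best replies are A→L, B→L, C→R, D→L; Row's induced payoffs 12, 1, 6, 3; outcome (A, L), payoffs (12, 3).
If Player 2 leads: Row's best replies are L→A, R→D; Player 2's induced payoffs 3, 9; outcome (D, R), payoffs (15, 9).
Row gets 12 moving first and 15 moving second, so Row prefers to move second.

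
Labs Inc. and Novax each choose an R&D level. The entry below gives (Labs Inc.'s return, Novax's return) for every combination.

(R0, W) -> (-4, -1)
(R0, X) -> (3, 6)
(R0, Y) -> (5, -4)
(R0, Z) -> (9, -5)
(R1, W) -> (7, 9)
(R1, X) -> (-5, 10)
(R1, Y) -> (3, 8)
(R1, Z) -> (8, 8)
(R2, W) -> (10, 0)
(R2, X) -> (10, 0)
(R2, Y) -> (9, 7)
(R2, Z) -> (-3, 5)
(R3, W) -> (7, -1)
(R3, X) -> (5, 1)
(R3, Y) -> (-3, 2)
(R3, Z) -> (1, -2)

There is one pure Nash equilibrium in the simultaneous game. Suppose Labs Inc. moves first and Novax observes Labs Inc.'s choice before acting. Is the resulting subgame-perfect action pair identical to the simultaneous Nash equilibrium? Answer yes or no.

yes

Backward induction with Labs Inc. moving first.
- R0 → Novax plays X (best of -1, 6, -4, -5); Labs Inc. gets 3.
- R1 → Novax plays X (best of 9, 10, 8, 8); Labs Inc. gets -5.
- R2 → Novax plays Y (best of 0, 0, 7, 5); Labs Inc. gets 9.
- R3 → Novax plays Y (best of -1, 1, 2, -2); Labs Inc. gets -3.
Among 3, -5, 9, -3, the best is 9 at R2. Subgame-perfect outcome: (R2, Y) with payoffs (9, 7).
For the simultaneous game, intersect best replies.
Labs Inc.'s best replies: W→R2; X→R2; Y→R2; Z→R0.
Novax's best replies: R0→X; R1→X; R2→Y; R3→Y.
Only (R2, Y) has each player best-responding; Nash payoffs (9, 7).
Sequential outcome (R2, Y) coincides with the Nash profile (R2, Y).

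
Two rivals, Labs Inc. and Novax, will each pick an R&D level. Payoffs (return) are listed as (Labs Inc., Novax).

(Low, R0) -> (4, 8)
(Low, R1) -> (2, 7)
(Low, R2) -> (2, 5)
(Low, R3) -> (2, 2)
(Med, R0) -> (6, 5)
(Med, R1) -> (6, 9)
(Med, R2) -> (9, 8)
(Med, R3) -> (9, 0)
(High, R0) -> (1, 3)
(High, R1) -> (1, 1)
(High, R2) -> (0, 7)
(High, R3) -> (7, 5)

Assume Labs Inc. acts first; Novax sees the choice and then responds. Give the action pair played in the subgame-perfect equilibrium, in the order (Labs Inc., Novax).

Novax best-responds to each possible Labs Inc. move:
- Low: BR = R0, leader payoff 4.
- Med: BR = R1, leader payoff 6.
- High: BR = R2, leader payoff 0.
Maximizing over 4, 6, 0, Labs Inc. chooses Med. Subgame-perfect outcome: (Med, R1) with payoffs (6, 9).

(Med, R1)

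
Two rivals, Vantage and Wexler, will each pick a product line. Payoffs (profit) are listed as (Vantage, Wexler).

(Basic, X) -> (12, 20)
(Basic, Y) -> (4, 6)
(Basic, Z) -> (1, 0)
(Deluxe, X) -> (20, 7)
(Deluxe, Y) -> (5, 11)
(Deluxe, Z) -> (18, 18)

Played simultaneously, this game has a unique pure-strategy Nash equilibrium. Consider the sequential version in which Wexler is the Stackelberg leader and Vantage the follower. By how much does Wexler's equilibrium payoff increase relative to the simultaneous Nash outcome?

0

Vantage best-responds to each possible Wexler move:
- X: BR = Deluxe, leader payoff 7.
- Y: BR = Deluxe, leader payoff 11.
- Z: BR = Deluxe, leader payoff 18.
Maximizing over 7, 11, 18, Wexler chooses Z. Subgame-perfect outcome: (Deluxe, Z) with payoffs (18, 18).
Under simultaneous play:
Vantage's best replies: X→Deluxe; Y→Deluxe; Z→Deluxe.
Wexler's best replies: Basic→X; Deluxe→Z.
Only (Deluxe, Z) has each player best-responding; Nash payoffs (18, 18).
Wexler's commitment gain: 18 − 18 = 0.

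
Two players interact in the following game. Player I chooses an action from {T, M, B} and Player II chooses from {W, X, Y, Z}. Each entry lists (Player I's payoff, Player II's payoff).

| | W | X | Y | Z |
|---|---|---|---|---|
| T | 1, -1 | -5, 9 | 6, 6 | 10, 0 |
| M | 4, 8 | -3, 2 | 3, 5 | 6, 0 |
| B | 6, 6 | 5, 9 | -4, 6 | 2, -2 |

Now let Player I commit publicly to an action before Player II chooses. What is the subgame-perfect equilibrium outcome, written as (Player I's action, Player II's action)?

(B, X)

Player II best-responds to each possible Player I move:
- T → Player II plays X (best of -1, 9, 6, 0); Player I gets -5.
- M → Player II plays W (best of 8, 2, 5, 0); Player I gets 4.
- B → Player II plays X (best of 6, 9, 6, -2); Player I gets 5.
Player I's induced payoffs are -5, 4, 5, so Player I commits to B. Subgame-perfect outcome: (B, X) with payoffs (5, 9).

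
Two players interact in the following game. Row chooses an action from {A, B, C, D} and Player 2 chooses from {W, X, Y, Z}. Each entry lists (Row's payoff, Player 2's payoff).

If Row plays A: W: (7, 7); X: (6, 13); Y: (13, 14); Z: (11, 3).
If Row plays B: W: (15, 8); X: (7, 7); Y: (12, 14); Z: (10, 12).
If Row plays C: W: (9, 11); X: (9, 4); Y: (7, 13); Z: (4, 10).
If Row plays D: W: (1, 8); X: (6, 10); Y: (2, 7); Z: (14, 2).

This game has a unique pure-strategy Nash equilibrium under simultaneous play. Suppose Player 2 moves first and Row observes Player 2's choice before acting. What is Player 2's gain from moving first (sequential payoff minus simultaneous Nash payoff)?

0

Row best-responds to each possible Player 2 move:
- W: BR = B, leader payoff 8.
- X: BR = C, leader payoff 4.
- Y: BR = A, leader payoff 14.
- Z: BR = D, leader payoff 2.
Among 8, 4, 14, 2, the best is 14 at Y. Subgame-perfect outcome: (A, Y) with payoffs (13, 14).
Now find the simultaneous Nash equilibrium.
Row's best replies: W→B; X→C; Y→A; Z→D.
Player 2's best replies: A→Y; B→Y; C→Y; D→X.
The unique mutual best reply is (A, Y), giving (13, 14).
Player 2's commitment gain: 14 − 14 = 0.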